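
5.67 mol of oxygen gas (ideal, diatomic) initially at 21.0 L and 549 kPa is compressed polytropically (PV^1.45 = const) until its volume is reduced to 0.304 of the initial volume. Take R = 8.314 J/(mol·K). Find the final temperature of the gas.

418 K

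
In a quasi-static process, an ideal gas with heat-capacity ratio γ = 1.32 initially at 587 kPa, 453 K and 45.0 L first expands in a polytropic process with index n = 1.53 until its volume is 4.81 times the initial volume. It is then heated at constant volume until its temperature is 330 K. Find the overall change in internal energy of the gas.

-22400 J

n = P₁V₁/(RT₁) = 587×45.0/(8.314×453) = 7.01 mol.
Step 1 — Polytropic n=1.53: T₂ = T₁(V₁/V₂)^(n−1) = 453×(0.208)^0.53 = 197 K; P₂ = P₁(V₁/V₂)^n = 53.1 kPa.
W = (P₁V₁−P₂V₂)/(n−1) = (587×45.0−53.1×216)/0.53 = 28200 J.
ΔU = nCvΔT = 7.01×26.0×(197−453) = -46600 J.
Q = ΔU + W = -18500 J.
State after step 1: P = 53.1 kPa, V = 216 L, T = 197 K.
Step 2 — Isochoric: V stays 216 L; P/T = const ⇒ T₂ = 330 K, P₂ = 88.9 kPa.
W = 0 (no volume change).
ΔU = nCvΔT = 7.01×26.0×(330−197) = 24200 J.
Q = ΔU = 24200 J.
Net over both steps: W = 28200 J, Q = 5750 J, ΔU = -22400 J.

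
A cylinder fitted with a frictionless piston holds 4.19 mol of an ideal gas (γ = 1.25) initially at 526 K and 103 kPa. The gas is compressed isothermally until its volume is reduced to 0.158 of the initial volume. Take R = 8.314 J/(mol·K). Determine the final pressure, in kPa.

V₁ = nRT₁/P₁ = 4.19×8.314×526/103 = 178 L.
Isothermal: T stays 526 K; PV = const ⇒ V₂ = 28.1 L, P₂ = 652 kPa.

652 kPa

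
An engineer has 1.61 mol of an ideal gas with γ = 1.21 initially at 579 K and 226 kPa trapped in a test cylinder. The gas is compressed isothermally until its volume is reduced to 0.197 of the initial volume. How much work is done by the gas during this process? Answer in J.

V₁ = nRT₁/P₁ = 1.61×8.314×579/226 = 34.3 L.
Isothermal: T stays 579 K; PV = const ⇒ V₂ = 6.76 L, P₂ = 1150 kPa.
W = nRT ln(V₂/V₁) = 1.61×8.314×579×ln(0.197) = -12600 J.

-12600 J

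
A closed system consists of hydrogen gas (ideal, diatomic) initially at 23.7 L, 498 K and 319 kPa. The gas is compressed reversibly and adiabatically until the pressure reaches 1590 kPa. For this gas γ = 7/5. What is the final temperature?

788 K

Adiabatic: T₂/T₁ = (P₂/P₁)^((γ−1)/γ) ⇒ T₂ = 498×(4.98)^0.286 = 788 K; V₂ = 7.52 L.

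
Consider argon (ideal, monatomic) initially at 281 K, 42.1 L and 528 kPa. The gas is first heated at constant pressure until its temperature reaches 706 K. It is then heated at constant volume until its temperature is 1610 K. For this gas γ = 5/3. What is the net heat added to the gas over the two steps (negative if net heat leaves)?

191000 J

n = P₁V₁/(RT₁) = 528×42.1/(8.314×281) = 9.51 mol.
Step 1 — Isobaric: P stays 528 kPa; V/T = const ⇒ T₂ = 706 K, V₂ = 106 L.
W = PΔV = 528×(106−42.1) kPa·L = 33600 J.
ΔU = nCvΔT = 9.51×12.5×(706−281) = 50400 J.
Q = ΔU + W = nCpΔT = 84100 J.
State after step 1: P = 528 kPa, V = 106 L, T = 706 K.
Step 2 — Isochoric: V stays 106 L; P/T = const ⇒ T₂ = 1610 K, P₂ = 1200 kPa.
W = 0 (no volume change).
ΔU = nCvΔT = 9.51×12.5×(1610−706) = 107000 J.
Q = ΔU = 107000 J.
Net over both steps: W = 33600 J, Q = 191000 J, ΔU = 158000 J.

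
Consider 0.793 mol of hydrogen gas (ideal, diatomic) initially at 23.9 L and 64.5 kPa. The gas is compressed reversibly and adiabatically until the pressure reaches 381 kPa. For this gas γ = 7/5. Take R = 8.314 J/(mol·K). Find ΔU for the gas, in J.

T₁ = P₁V₁/(nR) = 64.5×23.9/(0.793×8.314) = 234 K.
Adiabatic: T₂/T₁ = (P₂/P₁)^((γ−1)/γ) ⇒ T₂ = 234×(5.91)^0.286 = 388 K; V₂ = 6.72 L.
For an ideal gas ΔU = nCvΔT with Cv = (5/2)R = 20.8 J/(mol·K).
ΔU = 0.793×20.8×(388−234) = 2550 J.

2550 J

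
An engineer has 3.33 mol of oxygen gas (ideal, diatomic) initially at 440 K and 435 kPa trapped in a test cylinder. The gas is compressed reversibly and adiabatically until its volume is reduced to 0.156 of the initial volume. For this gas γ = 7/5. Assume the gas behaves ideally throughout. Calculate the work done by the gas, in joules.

-33600 J

V₁ = nRT₁/P₁ = 3.33×8.314×440/435 = 28.0 L.
Adiabatic: TV^(γ−1) = const ⇒ T₂ = 440×(6.41)^0.400 = 925 K; PV^γ = const ⇒ P₂ = 5860 kPa.
ΔU = nCvΔT = 3.33×20.8×(925−440) = 33600 J.
Q = 0 for an adiabatic process, so W = −ΔU = -33600 J.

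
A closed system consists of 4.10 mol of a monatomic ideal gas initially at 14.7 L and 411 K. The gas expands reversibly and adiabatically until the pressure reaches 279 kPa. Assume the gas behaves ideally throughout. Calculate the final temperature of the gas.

251 K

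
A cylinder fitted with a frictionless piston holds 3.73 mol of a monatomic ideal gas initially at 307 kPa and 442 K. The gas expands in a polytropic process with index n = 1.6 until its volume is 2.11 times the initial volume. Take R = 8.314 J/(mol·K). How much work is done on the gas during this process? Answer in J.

-8250 J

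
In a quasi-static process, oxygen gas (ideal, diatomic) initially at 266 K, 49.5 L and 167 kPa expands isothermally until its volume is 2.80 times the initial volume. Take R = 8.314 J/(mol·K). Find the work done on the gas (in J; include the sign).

-8510 J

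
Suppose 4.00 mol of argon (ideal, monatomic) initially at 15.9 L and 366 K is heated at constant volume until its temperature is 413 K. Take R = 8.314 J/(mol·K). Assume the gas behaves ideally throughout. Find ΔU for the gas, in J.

P₁ = nRT₁/V₁ = 4.00×8.314×366/15.9 = 766 kPa.
Isochoric: V stays 15.9 L; P/T = const ⇒ T₂ = 413 K, P₂ = 864 kPa.
For an ideal gas ΔU = nCvΔT with Cv = (3/2)R = 12.5 J/(mol·K).
ΔU = 4.00×12.5×(413−366) = 2340 J.

2340 J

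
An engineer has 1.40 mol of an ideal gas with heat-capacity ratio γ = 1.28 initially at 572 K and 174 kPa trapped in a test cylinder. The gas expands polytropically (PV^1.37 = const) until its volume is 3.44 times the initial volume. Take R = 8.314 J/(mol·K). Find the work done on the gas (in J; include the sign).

-6600 J

V₁ = nRT₁/P₁ = 1.40×8.314×572/174 = 38.3 L.
Polytropic n=1.37: T₂ = T₁(V₁/V₂)^(n−1) = 572×(0.291)^0.37 = 362 K; P₂ = P₁(V₁/V₂)^n = 32.0 kPa.
W = (P₁V₁−P₂V₂)/(n−1) = (174×38.3−32.0×132)/0.37 = 6600 J.
Work done on the gas = −W_by = -6600 J.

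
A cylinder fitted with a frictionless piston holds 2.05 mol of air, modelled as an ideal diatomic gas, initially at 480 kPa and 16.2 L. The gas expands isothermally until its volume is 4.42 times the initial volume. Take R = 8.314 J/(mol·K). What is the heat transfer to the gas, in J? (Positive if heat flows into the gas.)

11600 J

T₁ = P₁V₁/(nR) = 480×16.2/(2.05×8.314) = 456 K.
Isothermal: T stays 456 K; PV = const ⇒ V₂ = 71.6 L, P₂ = 109 kPa.
ΔU = 0 (ideal gas, T constant).
W = nRT ln(V₂/V₁) = 2.05×8.314×456×ln(4.42) = 11600 J.
Q = ΔU + W = 11600 J.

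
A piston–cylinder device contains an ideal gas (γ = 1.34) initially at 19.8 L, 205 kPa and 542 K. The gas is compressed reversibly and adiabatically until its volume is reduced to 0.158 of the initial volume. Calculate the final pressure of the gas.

2430 kPa

Adiabatic: TV^(γ−1) = const ⇒ T₂ = 542×(6.33)^0.340 = 1010 K; PV^γ = const ⇒ P₂ = 2430 kPa.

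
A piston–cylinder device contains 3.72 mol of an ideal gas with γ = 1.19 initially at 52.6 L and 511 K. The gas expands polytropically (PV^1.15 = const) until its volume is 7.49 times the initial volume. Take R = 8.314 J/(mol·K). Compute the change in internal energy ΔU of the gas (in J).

P₁ = nRT₁/V₁ = 3.72×8.314×511/52.6 = 300 kPa.
Polytropic n=1.15: T₂ = T₁(V₁/V₂)^(n−1) = 511×(0.134)^0.15 = 378 K; P₂ = P₁(V₁/V₂)^n = 29.7 kPa.
For an ideal gas ΔU = nCvΔT with Cv = R/(γ−1) = 43.8 J/(mol·K).
ΔU = 3.72×43.8×(378−511) = -21700 J.

-21700 J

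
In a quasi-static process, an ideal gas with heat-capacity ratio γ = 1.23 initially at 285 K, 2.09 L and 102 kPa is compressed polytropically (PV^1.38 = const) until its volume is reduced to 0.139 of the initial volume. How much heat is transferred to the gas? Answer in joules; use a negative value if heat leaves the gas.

409 J

n = P₁V₁/(RT₁) = 102×2.09/(8.314×285) = 0.0900 mol.
Polytropic n=1.38: T₂ = T₁(V₁/V₂)^(n−1) = 285×(7.19)^0.38 = 603 K; P₂ = P₁(V₁/V₂)^n = 1550 kPa.
W = (P₁V₁−P₂V₂)/(n−1) = (102×2.09−1550×0.291)/0.38 = -626 J.
ΔU = nCvΔT = 0.0900×36.1×(603−285) = 1040 J.
Q = ΔU + W = 409 J.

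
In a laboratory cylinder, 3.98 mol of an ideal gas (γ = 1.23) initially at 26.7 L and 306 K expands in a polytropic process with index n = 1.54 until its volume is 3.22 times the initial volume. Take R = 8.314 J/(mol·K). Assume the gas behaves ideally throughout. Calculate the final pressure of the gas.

P₁ = nRT₁/V₁ = 3.98×8.314×306/26.7 = 379 kPa.
Polytropic n=1.54: T₂ = T₁(V₁/V₂)^(n−1) = 306×(0.311)^0.54 = 163 K; P₂ = P₁(V₁/V₂)^n = 62.6 kPa.

62.6 kPa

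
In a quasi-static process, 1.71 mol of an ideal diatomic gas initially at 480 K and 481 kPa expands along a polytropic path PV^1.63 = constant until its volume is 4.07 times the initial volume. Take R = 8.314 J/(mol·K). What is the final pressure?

V₁ = nRT₁/P₁ = 1.71×8.314×480/481 = 14.2 L.
Polytropic n=1.63: T₂ = T₁(V₁/V₂)^(n−1) = 480×(0.246)^0.63 = 198 K; P₂ = P₁(V₁/V₂)^n = 48.8 kPa.

48.8 kPa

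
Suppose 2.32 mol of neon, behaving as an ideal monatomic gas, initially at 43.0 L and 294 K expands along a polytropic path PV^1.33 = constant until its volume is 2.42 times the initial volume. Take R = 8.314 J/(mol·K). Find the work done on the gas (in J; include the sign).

-4350 J

P₁ = nRT₁/V₁ = 2.32×8.314×294/43.0 = 132 kPa.
Polytropic n=1.33: T₂ = T₁(V₁/V₂)^(n−1) = 294×(0.413)^0.33 = 220 K; P₂ = P₁(V₁/V₂)^n = 40.7 kPa.
W = (P₁V₁−P₂V₂)/(n−1) = (132×43.0−40.7×104)/0.33 = 4350 J.
Work done on the gas = −W_by = -4350 J.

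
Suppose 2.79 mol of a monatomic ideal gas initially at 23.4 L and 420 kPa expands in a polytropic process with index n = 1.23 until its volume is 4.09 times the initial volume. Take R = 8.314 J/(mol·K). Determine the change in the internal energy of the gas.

T₁ = P₁V₁/(nR) = 420×23.4/(2.79×8.314) = 424 K.
Polytropic n=1.23: T₂ = T₁(V₁/V₂)^(n−1) = 424×(0.244)^0.23 = 306 K; P₂ = P₁(V₁/V₂)^n = 74.3 kPa.
For an ideal gas ΔU = nCvΔT with Cv = (3/2)R = 12.5 J/(mol·K).
ΔU = 2.79×12.5×(306−424) = -4080 J.

-4080 J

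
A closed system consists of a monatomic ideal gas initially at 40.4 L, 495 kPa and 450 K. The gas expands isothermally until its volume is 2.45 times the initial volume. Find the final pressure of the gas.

202 kPa

Isothermal: T stays 450 K; PV = const ⇒ V₂ = 99.0 L, P₂ = 202 kPa.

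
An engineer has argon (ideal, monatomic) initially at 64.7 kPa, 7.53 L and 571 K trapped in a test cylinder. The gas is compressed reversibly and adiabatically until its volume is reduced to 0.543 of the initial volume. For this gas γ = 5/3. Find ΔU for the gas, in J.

n = P₁V₁/(RT₁) = 64.7×7.53/(8.314×571) = 0.103 mol.
Adiabatic: TV^(γ−1) = const ⇒ T₂ = 571×(1.84)^0.667 = 858 K; PV^γ = const ⇒ P₂ = 179 kPa.
For an ideal gas ΔU = nCvΔT with Cv = (3/2)R = 12.5 J/(mol·K).
ΔU = 0.103×12.5×(858−571) = 367 J.

367 J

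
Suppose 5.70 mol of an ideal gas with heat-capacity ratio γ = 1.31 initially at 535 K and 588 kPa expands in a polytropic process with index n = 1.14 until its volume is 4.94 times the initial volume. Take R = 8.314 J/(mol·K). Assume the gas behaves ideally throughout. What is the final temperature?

428 K

V₁ = nRT₁/P₁ = 5.70×8.314×535/588 = 43.1 L.
Polytropic n=1.14: T₂ = T₁(V₁/V₂)^(n−1) = 535×(0.202)^0.14 = 428 K; P₂ = P₁(V₁/V₂)^n = 95.2 kPa.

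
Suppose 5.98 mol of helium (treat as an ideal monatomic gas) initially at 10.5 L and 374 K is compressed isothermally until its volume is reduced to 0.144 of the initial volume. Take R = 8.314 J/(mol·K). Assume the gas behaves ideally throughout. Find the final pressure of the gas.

P₁ = nRT₁/V₁ = 5.98×8.314×374/10.5 = 1770 kPa.
Isothermal: T stays 374 K; PV = const ⇒ V₂ = 1.51 L, P₂ = 12300 kPa.

12300 kPa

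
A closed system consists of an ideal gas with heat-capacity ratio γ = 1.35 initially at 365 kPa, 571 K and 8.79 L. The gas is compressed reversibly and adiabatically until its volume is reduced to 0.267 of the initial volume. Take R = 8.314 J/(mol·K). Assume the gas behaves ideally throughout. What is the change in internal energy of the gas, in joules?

5390 J

n = P₁V₁/(RT₁) = 365×8.79/(8.314×571) = 0.676 mol.
Adiabatic: TV^(γ−1) = const ⇒ T₂ = 571×(3.75)^0.350 = 906 K; PV^γ = const ⇒ P₂ = 2170 kPa.
For an ideal gas ΔU = nCvΔT with Cv = R/(γ−1) = 23.8 J/(mol·K).
ΔU = 0.676×23.8×(906−571) = 5390 J.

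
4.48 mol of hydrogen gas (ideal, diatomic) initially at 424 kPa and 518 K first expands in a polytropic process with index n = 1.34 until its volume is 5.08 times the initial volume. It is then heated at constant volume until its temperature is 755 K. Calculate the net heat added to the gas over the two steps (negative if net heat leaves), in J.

46200 J

V₁ = nRT₁/P₁ = 4.48×8.314×518/424 = 45.5 L.
Step 1 — Polytropic n=1.34: T₂ = T₁(V₁/V₂)^(n−1) = 518×(0.197)^0.34 = 298 K; P₂ = P₁(V₁/V₂)^n = 48.0 kPa.
W = (P₁V₁−P₂V₂)/(n−1) = (424×45.5−48.0×231)/0.34 = 24100 J.
ΔU = nCvΔT = 4.48×20.8×(298−518) = -20500 J.
Q = ΔU + W = 3610 J.
State after step 1: P = 48.0 kPa, V = 231 L, T = 298 K.
Step 2 — Isochoric: V stays 231 L; P/T = const ⇒ T₂ = 755 K, P₂ = 122 kPa.
W = 0 (no volume change).
ΔU = nCvΔT = 4.48×20.8×(755−298) = 42500 J.
Q = ΔU = 42500 J.
Net over both steps: W = 24100 J, Q = 46200 J, ΔU = 22100 J.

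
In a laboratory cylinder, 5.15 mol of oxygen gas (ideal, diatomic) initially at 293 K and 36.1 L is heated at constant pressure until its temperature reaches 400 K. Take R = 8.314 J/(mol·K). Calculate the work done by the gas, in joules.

P₁ = nRT₁/V₁ = 5.15×8.314×293/36.1 = 348 kPa.
Isobaric: P stays 348 kPa; V/T = const ⇒ T₂ = 400 K, V₂ = 49.3 L.
W = PΔV = 348×(49.3−36.1) kPa·L = 4580 J.

4580 J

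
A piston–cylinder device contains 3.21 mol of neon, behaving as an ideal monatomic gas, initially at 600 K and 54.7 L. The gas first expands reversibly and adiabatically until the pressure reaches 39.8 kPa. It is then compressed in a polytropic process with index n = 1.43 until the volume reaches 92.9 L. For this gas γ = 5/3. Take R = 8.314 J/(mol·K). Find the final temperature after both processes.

360 K

P₁ = nRT₁/V₁ = 3.21×8.314×600/54.7 = 293 kPa.
Step 1 — Adiabatic: T₂/T₁ = (P₂/P₁)^((γ−1)/γ) ⇒ T₂ = 600×(0.136)^0.400 = 270 K; V₂ = 181 L.
ΔU = nCvΔT = 3.21×12.5×(270−600) = -13200 J.
Q = 0 for an adiabatic process, so W = −ΔU = 13200 J.
State after step 1: P = 39.8 kPa, V = 181 L, T = 270 K.
Step 2 — Polytropic n=1.43: T₂ = T₁(V₁/V₂)^(n−1) = 270×(1.95)^0.43 = 360 K; P₂ = P₁(V₁/V₂)^n = 103 kPa.
W = (P₁V₁−P₂V₂)/(n−1) = (39.8×181−103×92.9)/0.43 = -5570 J.
ΔU = nCvΔT = 3.21×12.5×(360−270) = 3600 J.
Q = ΔU + W = -1980 J.
Net over both steps: W = 7630 J, Q = -1980 J, ΔU = -9610 J.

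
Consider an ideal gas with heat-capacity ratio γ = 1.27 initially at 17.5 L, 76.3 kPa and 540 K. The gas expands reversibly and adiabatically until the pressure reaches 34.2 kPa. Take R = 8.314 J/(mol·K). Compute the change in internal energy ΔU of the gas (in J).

-776 J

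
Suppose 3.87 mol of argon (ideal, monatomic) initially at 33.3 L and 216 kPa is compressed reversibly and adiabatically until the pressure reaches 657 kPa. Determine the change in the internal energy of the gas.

T₁ = P₁V₁/(nR) = 216×33.3/(3.87×8.314) = 224 K.
Adiabatic: T₂/T₁ = (P₂/P₁)^((γ−1)/γ) ⇒ T₂ = 224×(3.04)^0.400 = 349 K; V₂ = 17.1 L.
For an ideal gas ΔU = nCvΔT with Cv = (3/2)R = 12.5 J/(mol·K).
ΔU = 3.87×12.5×(349−224) = 6050 J.

6050 J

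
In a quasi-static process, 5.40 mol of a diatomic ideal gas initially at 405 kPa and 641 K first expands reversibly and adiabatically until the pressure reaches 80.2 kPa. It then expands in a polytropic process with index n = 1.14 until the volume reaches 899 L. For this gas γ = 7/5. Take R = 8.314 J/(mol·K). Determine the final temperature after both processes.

333 K

V₁ = nRT₁/P₁ = 5.40×8.314×641/405 = 71.1 L.
Step 1 — Adiabatic: T₂/T₁ = (P₂/P₁)^((γ−1)/γ) ⇒ T₂ = 641×(0.198)^0.286 = 404 K; V₂ = 226 L.
ΔU = nCvΔT = 5.40×20.8×(404−641) = -26600 J.
Q = 0 for an adiabatic process, so W = −ΔU = 26600 J.
State after step 1: P = 80.2 kPa, V = 226 L, T = 404 K.
Step 2 — Polytropic n=1.14: T₂ = T₁(V₁/V₂)^(n−1) = 404×(0.251)^0.14 = 333 K; P₂ = P₁(V₁/V₂)^n = 16.6 kPa.
W = (P₁V₁−P₂V₂)/(n−1) = (80.2×226−16.6×899)/0.14 = 22800 J.
ΔU = nCvΔT = 5.40×20.8×(333−404) = -7960 J.
Q = ΔU + W = 14800 J.
Net over both steps: W = 49400 J, Q = 14800 J, ΔU = -34600 J.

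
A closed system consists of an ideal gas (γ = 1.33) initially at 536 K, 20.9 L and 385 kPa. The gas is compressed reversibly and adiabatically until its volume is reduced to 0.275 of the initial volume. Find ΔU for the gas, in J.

13000 J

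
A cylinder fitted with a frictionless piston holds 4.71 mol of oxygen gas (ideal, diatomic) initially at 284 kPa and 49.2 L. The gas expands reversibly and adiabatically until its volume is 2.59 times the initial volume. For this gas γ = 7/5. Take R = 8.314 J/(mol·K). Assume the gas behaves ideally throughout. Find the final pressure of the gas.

74.9 kPa

T₁ = P₁V₁/(nR) = 284×49.2/(4.71×8.314) = 357 K.
Adiabatic: TV^(γ−1) = const ⇒ T₂ = 357×(0.386)^0.400 = 244 K; PV^γ = const ⇒ P₂ = 74.9 kPa.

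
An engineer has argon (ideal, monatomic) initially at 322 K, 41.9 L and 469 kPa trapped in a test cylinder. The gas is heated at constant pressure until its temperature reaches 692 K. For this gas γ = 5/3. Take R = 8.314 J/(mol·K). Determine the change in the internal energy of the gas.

33900 J

n = P₁V₁/(RT₁) = 469×41.9/(8.314×322) = 7.34 mol.
Isobaric: P stays 469 kPa; V/T = const ⇒ T₂ = 692 K, V₂ = 90.0 L.
For an ideal gas ΔU = nCvΔT with Cv = (3/2)R = 12.5 J/(mol·K).
ΔU = 7.34×12.5×(692−322) = 33900 J.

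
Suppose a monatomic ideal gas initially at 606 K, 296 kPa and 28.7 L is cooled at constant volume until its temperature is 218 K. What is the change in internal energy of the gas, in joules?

-8160 J

n = P₁V₁/(RT₁) = 296×28.7/(8.314×606) = 1.69 mol.
Isochoric: V stays 28.7 L; P/T = const ⇒ T₂ = 218 K, P₂ = 106 kPa.
For an ideal gas ΔU = nCvΔT with Cv = (3/2)R = 12.5 J/(mol·K).
ΔU = 1.69×12.5×(218−606) = -8160 J.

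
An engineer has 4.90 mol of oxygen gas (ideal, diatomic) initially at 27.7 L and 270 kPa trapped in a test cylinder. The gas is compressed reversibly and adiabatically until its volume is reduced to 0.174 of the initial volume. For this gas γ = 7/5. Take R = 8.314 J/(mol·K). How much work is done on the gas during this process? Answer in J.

T₁ = P₁V₁/(nR) = 270×27.7/(4.90×8.314) = 184 K.
Adiabatic: TV^(γ−1) = const ⇒ T₂ = 184×(5.75)^0.400 = 370 K; PV^γ = const ⇒ P₂ = 3120 kPa.
ΔU = nCvΔT = 4.90×20.8×(370−184) = 18900 J.
Q = 0 for an adiabatic process, so W = −ΔU = -18900 J.
Work done on the gas = −W_by = 18900 J.

18900 J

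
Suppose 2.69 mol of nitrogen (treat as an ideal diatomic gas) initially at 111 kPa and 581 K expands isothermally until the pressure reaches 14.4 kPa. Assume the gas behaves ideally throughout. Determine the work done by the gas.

V₁ = nRT₁/P₁ = 2.69×8.314×581/111 = 117 L.
Isothermal: T stays 581 K; PV = const ⇒ V₂ = 902 L, P₂ = 14.4 kPa.
W = nRT ln(V₂/V₁) = 2.69×8.314×581×ln(7.71) = 26500 J.

26500 J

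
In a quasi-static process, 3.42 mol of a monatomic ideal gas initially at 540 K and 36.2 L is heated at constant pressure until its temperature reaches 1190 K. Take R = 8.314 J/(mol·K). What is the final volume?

P₁ = nRT₁/V₁ = 3.42×8.314×540/36.2 = 424 kPa.
Isobaric: P stays 424 kPa; V/T = const ⇒ T₂ = 1190 K, V₂ = 79.8 L.

79.8 L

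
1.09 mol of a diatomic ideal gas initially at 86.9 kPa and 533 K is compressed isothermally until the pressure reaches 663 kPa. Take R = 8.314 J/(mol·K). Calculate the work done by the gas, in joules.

-9820 J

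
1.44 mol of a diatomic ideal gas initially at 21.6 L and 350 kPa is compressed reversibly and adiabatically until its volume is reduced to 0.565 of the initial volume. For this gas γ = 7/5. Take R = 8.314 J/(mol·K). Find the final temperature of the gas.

793 K

T₁ = P₁V₁/(nR) = 350×21.6/(1.44×8.314) = 631 K.
Adiabatic: TV^(γ−1) = const ⇒ T₂ = 631×(1.77)^0.400 = 793 K; PV^γ = const ⇒ P₂ = 778 kPa.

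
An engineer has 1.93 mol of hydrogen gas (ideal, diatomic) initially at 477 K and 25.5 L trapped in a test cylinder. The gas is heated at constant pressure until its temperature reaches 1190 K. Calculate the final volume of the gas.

63.6 L

P₁ = nRT₁/V₁ = 1.93×8.314×477/25.5 = 300 kPa.
Isobaric: P stays 300 kPa; V/T = const ⇒ T₂ = 1190 K, V₂ = 63.6 L.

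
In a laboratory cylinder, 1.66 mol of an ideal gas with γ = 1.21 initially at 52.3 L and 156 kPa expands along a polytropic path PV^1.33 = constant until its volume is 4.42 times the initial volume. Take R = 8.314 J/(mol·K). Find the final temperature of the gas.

T₁ = P₁V₁/(nR) = 156×52.3/(1.66×8.314) = 591 K.
Polytropic n=1.33: T₂ = T₁(V₁/V₂)^(n−1) = 591×(0.226)^0.33 = 362 K; P₂ = P₁(V₁/V₂)^n = 21.6 kPa.

362 K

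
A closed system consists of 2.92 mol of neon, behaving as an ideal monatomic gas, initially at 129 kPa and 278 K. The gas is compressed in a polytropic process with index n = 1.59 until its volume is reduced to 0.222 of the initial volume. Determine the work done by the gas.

-16400 J

V₁ = nRT₁/P₁ = 2.92×8.314×278/129 = 52.3 L.
Polytropic n=1.59: T₂ = T₁(V₁/V₂)^(n−1) = 278×(4.50)^0.59 = 676 K; P₂ = P₁(V₁/V₂)^n = 1410 kPa.
W = (P₁V₁−P₂V₂)/(n−1) = (129×52.3−1410×11.6)/0.59 = -16400 J.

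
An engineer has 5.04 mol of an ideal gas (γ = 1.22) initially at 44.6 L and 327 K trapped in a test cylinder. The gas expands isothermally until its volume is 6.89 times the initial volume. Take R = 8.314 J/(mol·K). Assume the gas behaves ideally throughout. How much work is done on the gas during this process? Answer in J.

P₁ = nRT₁/V₁ = 5.04×8.314×327/44.6 = 307 kPa.
Isothermal: T stays 327 K; PV = const ⇒ V₂ = 307 L, P₂ = 44.6 kPa.
W = nRT ln(V₂/V₁) = 5.04×8.314×327×ln(6.89) = 26400 J.
Work done on the gas = −W_by = -26400 J.

-26400 J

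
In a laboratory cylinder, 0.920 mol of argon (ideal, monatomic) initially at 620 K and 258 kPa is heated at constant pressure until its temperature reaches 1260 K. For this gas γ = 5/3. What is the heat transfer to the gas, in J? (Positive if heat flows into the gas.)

12200 J

V₁ = nRT₁/P₁ = 0.920×8.314×620/258 = 18.4 L.
Isobaric: P stays 258 kPa; V/T = const ⇒ T₂ = 1260 K, V₂ = 37.4 L.
W = PΔV = 258×(37.4−18.4) kPa·L = 4900 J.
ΔU = nCvΔT = 0.920×12.5×(1260−620) = 7340 J.
Q = ΔU + W = nCpΔT = 12200 J.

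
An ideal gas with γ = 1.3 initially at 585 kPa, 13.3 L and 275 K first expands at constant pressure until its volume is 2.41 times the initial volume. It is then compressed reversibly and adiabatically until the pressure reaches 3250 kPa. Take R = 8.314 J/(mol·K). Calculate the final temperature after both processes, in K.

984 K

n = P₁V₁/(RT₁) = 585×13.3/(8.314×275) = 3.40 mol.
Step 1 — Isobaric: P stays 585 kPa; V/T = const ⇒ T₂ = 663 K, V₂ = 32.1 L.
W = PΔV = 585×(32.1−13.3) kPa·L = 11000 J.
ΔU = nCvΔT = 3.40×27.7×(663−275) = 36600 J.
Q = ΔU + W = nCpΔT = 47500 J.
State after step 1: P = 585 kPa, V = 32.1 L, T = 663 K.
Step 2 — Adiabatic: T₂/T₁ = (P₂/P₁)^((γ−1)/γ) ⇒ T₂ = 663×(5.56)^0.231 = 984 K; V₂ = 8.57 L.
ΔU = nCvΔT = 3.40×27.7×(984−663) = 30300 J.
Q = 0 for an adiabatic process, so W = −ΔU = -30300 J.
Net over both steps: W = -19400 J, Q = 47500 J, ΔU = 66900 J.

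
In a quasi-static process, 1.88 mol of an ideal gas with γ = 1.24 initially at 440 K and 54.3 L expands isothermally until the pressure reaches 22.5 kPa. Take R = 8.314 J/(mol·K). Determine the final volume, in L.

P₁ = nRT₁/V₁ = 1.88×8.314×440/54.3 = 127 kPa.
Isothermal: T stays 440 K; PV = const ⇒ V₂ = 306 L, P₂ = 22.5 kPa.

306 L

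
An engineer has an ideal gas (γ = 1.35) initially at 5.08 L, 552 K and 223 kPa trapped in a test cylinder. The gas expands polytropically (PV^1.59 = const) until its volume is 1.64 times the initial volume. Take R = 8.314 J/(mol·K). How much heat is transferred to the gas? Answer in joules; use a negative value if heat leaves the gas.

n = P₁V₁/(RT₁) = 223×5.08/(8.314×552) = 0.247 mol.
Polytropic n=1.59: T₂ = T₁(V₁/V₂)^(n−1) = 552×(0.610)^0.59 = 412 K; P₂ = P₁(V₁/V₂)^n = 102 kPa.
W = (P₁V₁−P₂V₂)/(n−1) = (223×5.08−102×8.33)/0.59 = 486 J.
ΔU = nCvΔT = 0.247×23.8×(412−552) = -819 J.
Q = ΔU + W = -333 J.

-333 J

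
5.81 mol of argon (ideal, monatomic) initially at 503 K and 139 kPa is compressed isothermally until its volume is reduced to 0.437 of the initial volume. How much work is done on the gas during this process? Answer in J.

V₁ = nRT₁/P₁ = 5.81×8.314×503/139 = 175 L.
Isothermal: T stays 503 K; PV = const ⇒ V₂ = 76.4 L, P₂ = 318 kPa.
W = nRT ln(V₂/V₁) = 5.81×8.314×503×ln(0.437) = -20100 J.
Work done on the gas = −W_by = 20100 J.

20100 J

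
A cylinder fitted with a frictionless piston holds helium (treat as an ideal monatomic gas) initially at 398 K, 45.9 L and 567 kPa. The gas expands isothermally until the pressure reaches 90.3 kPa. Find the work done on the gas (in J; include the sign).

-47800 J

n = P₁V₁/(RT₁) = 567×45.9/(8.314×398) = 7.87 mol.
Isothermal: T stays 398 K; PV = const ⇒ V₂ = 288 L, P₂ = 90.3 kPa.
W = nRT ln(V₂/V₁) = 7.87×8.314×398×ln(6.28) = 47800 J.
Work done on the gas = −W_by = -47800 J.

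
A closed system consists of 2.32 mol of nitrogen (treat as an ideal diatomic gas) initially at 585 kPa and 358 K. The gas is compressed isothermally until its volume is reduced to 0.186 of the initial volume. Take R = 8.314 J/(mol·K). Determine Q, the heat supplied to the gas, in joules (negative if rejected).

-11600 J

V₁ = nRT₁/P₁ = 2.32×8.314×358/585 = 11.8 L.
Isothermal: T stays 358 K; PV = const ⇒ V₂ = 2.20 L, P₂ = 3150 kPa.
ΔU = 0 (ideal gas, T constant).
W = nRT ln(V₂/V₁) = 2.32×8.314×358×ln(0.186) = -11600 J.
Q = ΔU + W = -11600 J.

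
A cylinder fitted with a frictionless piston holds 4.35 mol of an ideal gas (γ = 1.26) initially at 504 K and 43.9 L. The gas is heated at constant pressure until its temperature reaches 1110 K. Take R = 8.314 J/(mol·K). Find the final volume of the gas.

P₁ = nRT₁/V₁ = 4.35×8.314×504/43.9 = 415 kPa.
Isobaric: P stays 415 kPa; V/T = const ⇒ T₂ = 1110 K, V₂ = 96.7 L.

96.7 L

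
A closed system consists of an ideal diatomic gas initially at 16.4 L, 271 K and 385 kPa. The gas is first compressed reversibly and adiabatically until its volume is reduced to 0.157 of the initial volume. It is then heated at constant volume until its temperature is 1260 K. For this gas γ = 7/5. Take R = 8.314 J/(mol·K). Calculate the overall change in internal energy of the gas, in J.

n = P₁V₁/(RT₁) = 385×16.4/(8.314×271) = 2.80 mol.
Step 1 — Adiabatic: TV^(γ−1) = const ⇒ T₂ = 271×(6.37)^0.400 = 568 K; PV^γ = const ⇒ P₂ = 5140 kPa.
ΔU = nCvΔT = 2.80×20.8×(568−271) = 17300 J.
Q = 0 for an adiabatic process, so W = −ΔU = -17300 J.
State after step 1: P = 5140 kPa, V = 2.57 L, T = 568 K.
Step 2 — Isochoric: V stays 2.57 L; P/T = const ⇒ T₂ = 1260 K, P₂ = 11400 kPa.
W = 0 (no volume change).
ΔU = nCvΔT = 2.80×20.8×(1260−568) = 40300 J.
Q = ΔU = 40300 J.
Net over both steps: W = -17300 J, Q = 40300 J, ΔU = 57600 J.

57600 J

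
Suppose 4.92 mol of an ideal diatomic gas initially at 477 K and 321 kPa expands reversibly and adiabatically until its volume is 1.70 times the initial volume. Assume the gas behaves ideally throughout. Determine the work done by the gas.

9330 J

V₁ = nRT₁/P₁ = 4.92×8.314×477/321 = 60.8 L.
Adiabatic: TV^(γ−1) = const ⇒ T₂ = 477×(0.588)^0.400 = 386 K; PV^γ = const ⇒ P₂ = 153 kPa.
ΔU = nCvΔT = 4.92×20.8×(386−477) = -9330 J.
Q = 0 for an adiabatic process, so W = −ΔU = 9330 J.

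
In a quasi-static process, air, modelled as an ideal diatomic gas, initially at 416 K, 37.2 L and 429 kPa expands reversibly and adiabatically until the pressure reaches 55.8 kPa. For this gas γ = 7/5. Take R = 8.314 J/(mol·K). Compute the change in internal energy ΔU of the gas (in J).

n = P₁V₁/(RT₁) = 429×37.2/(8.314×416) = 4.61 mol.
Adiabatic: T₂/T₁ = (P₂/P₁)^((γ−1)/γ) ⇒ T₂ = 416×(0.130)^0.286 = 232 K; V₂ = 160 L.
For an ideal gas ΔU = nCvΔT with Cv = (5/2)R = 20.8 J/(mol·K).
ΔU = 4.61×20.8×(232−416) = -17600 J.

-17600 J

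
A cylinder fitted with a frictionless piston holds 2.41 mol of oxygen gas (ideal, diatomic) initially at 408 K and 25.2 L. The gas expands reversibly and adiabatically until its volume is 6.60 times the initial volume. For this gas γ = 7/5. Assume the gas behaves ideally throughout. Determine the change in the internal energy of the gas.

-10800 J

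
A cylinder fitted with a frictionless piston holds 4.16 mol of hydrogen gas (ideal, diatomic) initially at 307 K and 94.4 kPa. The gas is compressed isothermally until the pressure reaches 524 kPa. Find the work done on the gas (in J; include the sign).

18200 J

V₁ = nRT₁/P₁ = 4.16×8.314×307/94.4 = 112 L.
Isothermal: T stays 307 K; PV = const ⇒ V₂ = 20.3 L, P₂ = 524 kPa.
W = nRT ln(V₂/V₁) = 4.16×8.314×307×ln(0.180) = -18200 J.
Work done on the gas = −W_by = 18200 J.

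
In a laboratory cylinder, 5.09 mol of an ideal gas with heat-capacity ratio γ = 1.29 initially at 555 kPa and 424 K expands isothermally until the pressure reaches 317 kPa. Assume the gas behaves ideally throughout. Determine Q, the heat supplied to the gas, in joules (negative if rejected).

10000 J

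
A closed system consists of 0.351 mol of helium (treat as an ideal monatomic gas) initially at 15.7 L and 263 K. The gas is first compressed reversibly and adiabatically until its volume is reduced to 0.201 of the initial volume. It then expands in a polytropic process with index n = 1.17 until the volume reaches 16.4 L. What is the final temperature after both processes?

579 K

P₁ = nRT₁/V₁ = 0.351×8.314×263/15.7 = 48.9 kPa.
Step 1 — Adiabatic: TV^(γ−1) = const ⇒ T₂ = 263×(4.98)^0.667 = 766 K; PV^γ = const ⇒ P₂ = 709 kPa.
ΔU = nCvΔT = 0.351×12.5×(766−263) = 2200 J.
Q = 0 for an adiabatic process, so W = −ΔU = -2200 J.
State after step 1: P = 709 kPa, V = 3.16 L, T = 766 K.
Step 2 — Polytropic n=1.17: T₂ = T₁(V₁/V₂)^(n−1) = 766×(0.192)^0.17 = 579 K; P₂ = P₁(V₁/V₂)^n = 103 kPa.
W = (P₁V₁−P₂V₂)/(n−1) = (709×3.16−103×16.4)/0.17 = 3210 J.
ΔU = nCvΔT = 0.351×12.5×(579−766) = -820 J.
Q = ΔU + W = 2400 J.
Net over both steps: W = 1010 J, Q = 2400 J, ΔU = 1380 J.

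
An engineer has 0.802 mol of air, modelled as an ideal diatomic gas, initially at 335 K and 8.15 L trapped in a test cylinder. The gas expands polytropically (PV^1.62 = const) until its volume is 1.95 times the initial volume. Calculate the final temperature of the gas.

221 K

P₁ = nRT₁/V₁ = 0.802×8.314×335/8.15 = 274 kPa.
Polytropic n=1.62: T₂ = T₁(V₁/V₂)^(n−1) = 335×(0.513)^0.62 = 221 K; P₂ = P₁(V₁/V₂)^n = 92.9 kPa.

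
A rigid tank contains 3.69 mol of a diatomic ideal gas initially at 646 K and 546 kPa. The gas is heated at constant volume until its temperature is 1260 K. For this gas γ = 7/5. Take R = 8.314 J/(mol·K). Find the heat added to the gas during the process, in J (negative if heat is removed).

47100 J

V₁ = nRT₁/P₁ = 3.69×8.314×646/546 = 36.3 L.
Isochoric: V stays 36.3 L; P/T = const ⇒ T₂ = 1260 K, P₂ = 1060 kPa.
W = 0 (no volume change).
ΔU = nCvΔT = 3.69×20.8×(1260−646) = 47100 J.
Q = ΔU = 47100 J.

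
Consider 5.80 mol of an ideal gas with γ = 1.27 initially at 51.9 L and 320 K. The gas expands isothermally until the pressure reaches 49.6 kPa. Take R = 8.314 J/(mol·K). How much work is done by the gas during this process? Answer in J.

27600 J

P₁ = nRT₁/V₁ = 5.80×8.314×320/51.9 = 297 kPa.
Isothermal: T stays 320 K; PV = const ⇒ V₂ = 311 L, P₂ = 49.6 kPa.
W = nRT ln(V₂/V₁) = 5.80×8.314×320×ln(5.99) = 27600 J.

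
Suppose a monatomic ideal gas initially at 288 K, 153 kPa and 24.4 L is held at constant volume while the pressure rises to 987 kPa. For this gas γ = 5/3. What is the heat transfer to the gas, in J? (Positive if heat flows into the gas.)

30500 J

n = P₁V₁/(RT₁) = 153×24.4/(8.314×288) = 1.56 mol.
Isochoric: V stays 24.4 L; P/T = const ⇒ T₂ = 1860 K, P₂ = 987 kPa.
W = 0 (no volume change).
ΔU = nCvΔT = 1.56×12.5×(1860−288) = 30500 J.
Q = ΔU = 30500 J.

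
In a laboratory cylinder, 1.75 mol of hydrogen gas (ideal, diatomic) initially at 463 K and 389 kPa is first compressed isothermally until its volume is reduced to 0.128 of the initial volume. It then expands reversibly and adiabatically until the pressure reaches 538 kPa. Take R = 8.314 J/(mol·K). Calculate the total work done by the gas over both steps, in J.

-7280 J

V₁ = nRT₁/P₁ = 1.75×8.314×463/389 = 17.3 L.
Step 1 — Isothermal: T stays 463 K; PV = const ⇒ V₂ = 2.22 L, P₂ = 3040 kPa.
ΔU = 0 (ideal gas, T constant).
W = nRT ln(V₂/V₁) = 1.75×8.314×463×ln(0.128) = -13800 J.
Q = ΔU + W = -13800 J.
State after step 1: P = 3040 kPa, V = 2.22 L, T = 463 K.
Step 2 — Adiabatic: T₂/T₁ = (P₂/P₁)^((γ−1)/γ) ⇒ T₂ = 463×(0.177)^0.286 = 282 K; V₂ = 7.63 L.
ΔU = nCvΔT = 1.75×20.8×(282−463) = -6570 J.
Q = 0 for an adiabatic process, so W = −ΔU = 6570 J.
Net over both steps: W = -7280 J, Q = -13800 J, ΔU = -6570 J.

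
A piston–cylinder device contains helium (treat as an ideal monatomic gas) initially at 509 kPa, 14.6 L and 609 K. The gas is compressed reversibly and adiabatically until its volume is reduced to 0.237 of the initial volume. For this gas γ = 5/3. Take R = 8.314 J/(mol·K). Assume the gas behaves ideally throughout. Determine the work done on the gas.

18000 J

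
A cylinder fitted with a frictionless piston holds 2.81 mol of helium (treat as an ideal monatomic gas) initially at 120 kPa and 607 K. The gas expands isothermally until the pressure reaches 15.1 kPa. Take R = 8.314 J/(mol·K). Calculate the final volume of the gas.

939 L

V₁ = nRT₁/P₁ = 2.81×8.314×607/120 = 118 L.
Isothermal: T stays 607 K; PV = const ⇒ V₂ = 939 L, P₂ = 15.1 kPa.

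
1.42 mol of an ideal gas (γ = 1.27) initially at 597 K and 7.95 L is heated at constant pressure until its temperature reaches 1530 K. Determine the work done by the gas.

P₁ = nRT₁/V₁ = 1.42×8.314×597/7.95 = 887 kPa.
Isobaric: P stays 887 kPa; V/T = const ⇒ T₂ = 1530 K, V₂ = 20.4 L.
W = PΔV = 887×(20.4−7.95) kPa·L = 11000 J.

11000 J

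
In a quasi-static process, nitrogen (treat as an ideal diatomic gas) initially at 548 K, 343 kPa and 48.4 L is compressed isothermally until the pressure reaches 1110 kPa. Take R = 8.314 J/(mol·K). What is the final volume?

Isothermal: T stays 548 K; PV = const ⇒ V₂ = 15.0 L, P₂ = 1110 kPa.

15.0 L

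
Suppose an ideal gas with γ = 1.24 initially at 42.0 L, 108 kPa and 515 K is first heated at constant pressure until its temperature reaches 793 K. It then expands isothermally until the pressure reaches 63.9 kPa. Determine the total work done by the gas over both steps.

6110 J

n = P₁V₁/(RT₁) = 108×42.0/(8.314×515) = 1.06 mol.
Step 1 — Isobaric: P stays 108 kPa; V/T = const ⇒ T₂ = 793 K, V₂ = 64.7 L.
W = PΔV = 108×(64.7−42.0) kPa·L = 2450 J.
ΔU = nCvΔT = 1.06×34.6×(793−515) = 10200 J.
Q = ΔU + W = nCpΔT = 12700 J.
State after step 1: P = 108 kPa, V = 64.7 L, T = 793 K.
Step 2 — Isothermal: T stays 793 K; PV = const ⇒ V₂ = 109 L, P₂ = 63.9 kPa.
ΔU = 0 (ideal gas, T constant).
W = nRT ln(V₂/V₁) = 1.06×8.314×793×ln(1.69) = 3670 J.
Q = ΔU + W = 3670 J.
Net over both steps: W = 6110 J, Q = 16300 J, ΔU = 10200 J.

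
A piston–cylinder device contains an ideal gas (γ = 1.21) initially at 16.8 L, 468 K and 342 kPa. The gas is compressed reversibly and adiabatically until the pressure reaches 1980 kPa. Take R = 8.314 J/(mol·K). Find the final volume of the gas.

3.94 L

Adiabatic: T₂/T₁ = (P₂/P₁)^((γ−1)/γ) ⇒ T₂ = 468×(5.79)^0.174 = 635 K; V₂ = 3.94 L.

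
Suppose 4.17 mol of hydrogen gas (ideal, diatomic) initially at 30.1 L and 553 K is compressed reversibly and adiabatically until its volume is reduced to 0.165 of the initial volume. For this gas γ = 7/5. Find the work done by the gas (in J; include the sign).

-50600 J

P₁ = nRT₁/V₁ = 4.17×8.314×553/30.1 = 637 kPa.
Adiabatic: TV^(γ−1) = const ⇒ T₂ = 553×(6.06)^0.400 = 1140 K; PV^γ = const ⇒ P₂ = 7940 kPa.
ΔU = nCvΔT = 4.17×20.8×(1140−553) = 50600 J.
Q = 0 for an adiabatic process, so W = −ΔU = -50600 J.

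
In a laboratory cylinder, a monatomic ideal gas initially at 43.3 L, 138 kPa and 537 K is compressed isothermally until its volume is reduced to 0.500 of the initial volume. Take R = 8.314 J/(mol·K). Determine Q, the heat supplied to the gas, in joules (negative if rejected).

n = P₁V₁/(RT₁) = 138×43.3/(8.314×537) = 1.34 mol.
Isothermal: T stays 537 K; PV = const ⇒ V₂ = 21.6 L, P₂ = 276 kPa.
ΔU = 0 (ideal gas, T constant).
W = nRT ln(V₂/V₁) = 1.34×8.314×537×ln(0.500) = -4140 J.
Q = ΔU + W = -4140 J.

-4140 J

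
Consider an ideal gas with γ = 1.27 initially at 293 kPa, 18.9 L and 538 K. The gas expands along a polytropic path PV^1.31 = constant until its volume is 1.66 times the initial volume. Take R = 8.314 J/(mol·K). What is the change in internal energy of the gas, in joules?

n = P₁V₁/(RT₁) = 293×18.9/(8.314×538) = 1.24 mol.
Polytropic n=1.31: T₂ = T₁(V₁/V₂)^(n−1) = 538×(0.602)^0.31 = 460 K; P₂ = P₁(V₁/V₂)^n = 151 kPa.
For an ideal gas ΔU = nCvΔT with Cv = R/(γ−1) = 30.8 J/(mol·K).
ΔU = 1.24×30.8×(460−538) = -2980 J.

-2980 J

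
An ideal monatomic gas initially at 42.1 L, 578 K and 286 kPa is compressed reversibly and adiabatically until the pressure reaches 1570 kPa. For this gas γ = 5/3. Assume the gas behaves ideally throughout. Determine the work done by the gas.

n = P₁V₁/(RT₁) = 286×42.1/(8.314×578) = 2.51 mol.
Adiabatic: T₂/T₁ = (P₂/P₁)^((γ−1)/γ) ⇒ T₂ = 578×(5.49)^0.400 = 1140 K; V₂ = 15.2 L.
ΔU = nCvΔT = 2.51×12.5×(1140−578) = 17600 J.
Q = 0 for an adiabatic process, so W = −ΔU = -17600 J.

-17600 J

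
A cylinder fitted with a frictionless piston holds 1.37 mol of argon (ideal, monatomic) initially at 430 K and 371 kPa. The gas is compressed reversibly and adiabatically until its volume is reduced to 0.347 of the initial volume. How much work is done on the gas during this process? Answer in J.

7530 J

V₁ = nRT₁/P₁ = 1.37×8.314×430/371 = 13.2 L.
Adiabatic: TV^(γ−1) = const ⇒ T₂ = 430×(2.88)^0.667 = 871 K; PV^γ = const ⇒ P₂ = 2170 kPa.
ΔU = nCvΔT = 1.37×12.5×(871−430) = 7530 J.
Q = 0 for an adiabatic process, so W = −ΔU = -7530 J.
Work done on the gas = −W_by = 7530 J.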